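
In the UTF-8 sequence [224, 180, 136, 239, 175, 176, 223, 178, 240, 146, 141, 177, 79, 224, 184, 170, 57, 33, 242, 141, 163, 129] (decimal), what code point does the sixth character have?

U+0E2A

Offset 0: leading byte 0xE0 = 11100000 → 3-byte char #1 = E0 B4 88.
Offset 3: leading byte 0xEF = 11101111 → 3-byte char #2 = EF AF B0.
Offset 6: leading byte 0xDF = 11011111 → 2-byte char #3 = DF B2.
Offset 8: leading byte 0xF0 = 11110000 → 4-byte char #4 = F0 92 8D B1.
Offset 12: leading byte 0x4F = 01001111 → 1-byte char #5 = 4F.
Offset 13: leading byte 0xE0 = 11100000 → 3-byte char #6 = E0 B8 AA.
Leading byte 0xE0 = 11100000 matches 1110xxxx → 3-byte sequence.
Byte 1: 0xE0 = 11100000, payload 0000 (4 bits).
Byte 2: 0xB8 = 10111000 (10xxxxxx ✓), payload 111000.
Byte 3: 0xAA = 10101010 (10xxxxxx ✓), payload 101010.
Concatenate: 0000111000101010 = 0xE2A (16 bits → U+0E2A).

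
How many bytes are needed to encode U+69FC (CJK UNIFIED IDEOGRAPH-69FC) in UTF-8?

3

U+69FC = 0x69FC. UTF-8 uses 1 byte below 0x80, 2 below 0x800, 3 below 0x10000, 4 up to 0x10FFFF. 0x69FC is in U+0800–U+FFFF → 3 bytes.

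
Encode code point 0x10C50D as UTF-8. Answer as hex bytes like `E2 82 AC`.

U+10C50D = 0x10C50D = 1099021 decimal. In range U+10000–U+10FFFF → 4-byte form: 11110xxx 10xxxxxx 10xxxxxx 10xxxxxx.
Binary (21 bits): 100001100010100001101.
Split 3+6+6+6: 100 | 001100 | 010100 | 001101.
Byte 1: 11110100 = 0xF4.
Byte 2: 10001100 = 0x8C.
Byte 3: 10010100 = 0x94.
Byte 4: 10001101 = 0x8D.

F4 8C 94 8D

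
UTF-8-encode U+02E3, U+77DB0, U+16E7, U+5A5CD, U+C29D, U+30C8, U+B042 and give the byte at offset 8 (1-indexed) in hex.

1-indexed offset 8 is 0-indexed offset 7.
U+02E3 → 2-byte form CB A3 at offsets 0–1.
U+77DB0 → 4-byte form F1 B7 B6 B0 at offsets 2–5.
U+16E7 → 3-byte form E1 9B A7 at offsets 6–8.
Offset 7 falls in char 3's range; it's byte 2 of E1 9B A7 = 0x9B.

0x9B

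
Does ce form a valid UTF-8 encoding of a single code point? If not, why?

Leading byte 0xCE = 11001110 → 2-byte form, but only 1 byte is present.

invalid (sequence truncated)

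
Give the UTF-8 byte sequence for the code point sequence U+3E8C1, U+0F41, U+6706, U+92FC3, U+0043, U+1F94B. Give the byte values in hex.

F0 BE A3 81 E0 BD 81 E6 9C 86 F2 92 BF 83 43 F0 9F A5 8B

U+3E8C1: 4-byte form → F0 BE A3 81.
U+0F41: 3-byte form → E0 BD 81.
U+6706: 3-byte form → E6 9C 86.
U+92FC3: 4-byte form → F2 92 BF 83.
U+0043: 1-byte form → 43.
U+1F94B: 4-byte form → F0 9F A5 8B.
Concatenated (19 bytes): F0 BE A3 81 E0 BD 81 E6 9C 86 F2 92 BF 83 43 F0 9F A5 8B.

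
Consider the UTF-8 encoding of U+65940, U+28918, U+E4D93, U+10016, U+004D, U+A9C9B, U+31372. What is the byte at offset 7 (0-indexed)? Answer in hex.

0x98

U+65940 → 4-byte form F1 A5 A5 80 at offsets 0–3.
U+28918 → 4-byte form F0 A8 A4 98 at offsets 4–7.
Offset 7 falls in char 2's range; it's byte 4 of F0 A8 A4 98 = 0x98.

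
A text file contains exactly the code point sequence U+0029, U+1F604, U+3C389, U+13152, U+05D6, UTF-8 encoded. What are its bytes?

U+0029: 1-byte form → 29.
U+1F604: 4-byte form → F0 9F 98 84.
U+3C389: 4-byte form → F0 BC 8E 89.
U+13152: 4-byte form → F0 93 85 92.
U+05D6: 2-byte form → D7 96.
Concatenated (15 bytes): 29 F0 9F 98 84 F0 BC 8E 89 F0 93 85 92 D7 96.

29 F0 9F 98 84 F0 BC 8E 89 F0 93 85 92 D7 96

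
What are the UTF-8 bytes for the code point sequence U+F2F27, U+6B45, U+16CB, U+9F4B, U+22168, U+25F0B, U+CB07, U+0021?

F3 B2 BC A7 E6 AD 85 E1 9B 8B E9 BD 8B F0 A2 85 A8 F0 A5 BC 8B EC AC 87 21

U+F2F27: 4-byte form → F3 B2 BC A7.
U+6B45: 3-byte form → E6 AD 85.
U+16CB: 3-byte form → E1 9B 8B.
U+9F4B: 3-byte form → E9 BD 8B.
U+22168: 4-byte form → F0 A2 85 A8.
U+25F0B: 4-byte form → F0 A5 BC 8B.
U+CB07: 3-byte form → EC AC 87.
U+0021: 1-byte form → 21.
Concatenated (25 bytes): F3 B2 BC A7 E6 AD 85 E1 9B 8B E9 BD 8B F0 A2 85 A8 F0 A5 BC 8B EC AC 87 21.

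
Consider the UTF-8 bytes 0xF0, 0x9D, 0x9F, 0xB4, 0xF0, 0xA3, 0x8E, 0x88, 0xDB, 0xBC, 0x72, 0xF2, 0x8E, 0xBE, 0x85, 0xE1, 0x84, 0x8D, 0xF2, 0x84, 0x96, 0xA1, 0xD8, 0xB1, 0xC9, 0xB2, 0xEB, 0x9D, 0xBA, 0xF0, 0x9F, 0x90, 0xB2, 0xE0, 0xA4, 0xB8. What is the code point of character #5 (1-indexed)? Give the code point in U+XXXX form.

U+8EF85

Offset 0: leading byte 0xF0 = 11110000 → 4-byte char #1 = F0 9D 9F B4.
Offset 4: leading byte 0xF0 = 11110000 → 4-byte char #2 = F0 A3 8E 88.
Offset 8: leading byte 0xDB = 11011011 → 2-byte char #3 = DB BC.
Offset 10: leading byte 0x72 = 01110010 → 1-byte char #4 = 72.
Offset 11: leading byte 0xF2 = 11110010 → 4-byte char #5 = F2 8E BE 85.
Leading byte 0xF2 = 11110010 matches 11110xxx → 4-byte sequence.
Byte 1: 0xF2 = 11110010, payload 010 (3 bits).
Byte 2: 0x8E = 10001110 (10xxxxxx ✓), payload 001110.
Byte 3: 0xBE = 10111110 (10xxxxxx ✓), payload 111110.
Byte 4: 0x85 = 10000101 (10xxxxxx ✓), payload 000101.
Concatenate: 010001110111110000101 = 0x8EF85 (21 bits → U+8EF85).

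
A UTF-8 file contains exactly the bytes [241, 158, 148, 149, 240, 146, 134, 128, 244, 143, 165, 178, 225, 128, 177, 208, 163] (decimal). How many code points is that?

Byte at offset 0: 0xF1 = 11110001 → 4-byte char (#1). Advance 4.
Byte at offset 4: 0xF0 = 11110000 → 4-byte char (#2). Advance 4.
Byte at offset 8: 0xF4 = 11110100 → 4-byte char (#3). Advance 4.
Byte at offset 12: 0xE1 = 11100001 → 3-byte char (#4). Advance 3.
Byte at offset 15: 0xD0 = 11010000 → 2-byte char (#5). Advance 2.
Reached end at offset 17 after 5 code points.

5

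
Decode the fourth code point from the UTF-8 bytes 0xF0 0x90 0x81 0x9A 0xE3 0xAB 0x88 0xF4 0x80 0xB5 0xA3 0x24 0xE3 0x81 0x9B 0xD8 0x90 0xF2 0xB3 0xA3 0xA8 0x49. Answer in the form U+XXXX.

Offset 0: leading byte 0xF0 = 11110000 → 4-byte char #1 = F0 90 81 9A.
Offset 4: leading byte 0xE3 = 11100011 → 3-byte char #2 = E3 AB 88.
Offset 7: leading byte 0xF4 = 11110100 → 4-byte char #3 = F4 80 B5 A3.
Offset 11: leading byte 0x24 = 00100100 → 1-byte char #4 = 24.
Leading byte 0x24 = 00100100 matches 0xxxxxxx → 1-byte sequence.
Byte 1: 0x24 = 00100100, payload 0100100 (7 bits).
Concatenate: 0100100 = 0x24 (7 bits → U+0024).

U+0024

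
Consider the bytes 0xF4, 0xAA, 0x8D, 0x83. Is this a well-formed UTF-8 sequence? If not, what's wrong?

Leading byte 0xF4 = 11110100 → 4-byte form.
Payload = 0x12A343, which exceeds U+10FFFF, the maximum Unicode code point. (Leading bytes F5–FF, or F4 followed by ≥ 0x90, are invalid.)

invalid (encodes a value above U+10FFFF)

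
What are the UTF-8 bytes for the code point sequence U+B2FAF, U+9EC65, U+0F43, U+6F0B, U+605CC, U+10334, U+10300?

F2 B2 BE AF F2 9E B1 A5 E0 BD 83 E6 BC 8B F1 A0 97 8C F0 90 8C B4 F0 90 8C 80

U+B2FAF: 4-byte form → F2 B2 BE AF.
U+9EC65: 4-byte form → F2 9E B1 A5.
U+0F43: 3-byte form → E0 BD 83.
U+6F0B: 3-byte form → E6 BC 8B.
U+605CC: 4-byte form → F1 A0 97 8C.
U+10334: 4-byte form → F0 90 8C B4.
U+10300: 4-byte form → F0 90 8C 80.
Concatenated (26 bytes): F2 B2 BE AF F2 9E B1 A5 E0 BD 83 E6 BC 8B F1 A0 97 8C F0 90 8C B4 F0 90 8C 80.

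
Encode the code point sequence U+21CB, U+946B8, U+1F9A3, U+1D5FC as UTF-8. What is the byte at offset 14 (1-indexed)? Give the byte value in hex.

0x97

1-indexed offset 14 is 0-indexed offset 13.
U+21CB → 3-byte form E2 87 8B at offsets 0–2.
U+946B8 → 4-byte form F2 94 9A B8 at offsets 3–6.
U+1F9A3 → 4-byte form F0 9F A6 A3 at offsets 7–10.
U+1D5FC → 4-byte form F0 9D 97 BC at offsets 11–14.
Offset 13 falls in char 4's range; it's byte 3 of F0 9D 97 BC = 0x97.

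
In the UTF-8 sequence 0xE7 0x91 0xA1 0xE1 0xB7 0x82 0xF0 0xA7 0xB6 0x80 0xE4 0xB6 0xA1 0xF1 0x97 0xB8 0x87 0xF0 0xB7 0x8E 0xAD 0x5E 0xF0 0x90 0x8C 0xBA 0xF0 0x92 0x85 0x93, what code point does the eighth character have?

U+1033A

Offset 0: leading byte 0xE7 = 11100111 → 3-byte char #1 = E7 91 A1.
Offset 3: leading byte 0xE1 = 11100001 → 3-byte char #2 = E1 B7 82.
Offset 6: leading byte 0xF0 = 11110000 → 4-byte char #3 = F0 A7 B6 80.
Offset 10: leading byte 0xE4 = 11100100 → 3-byte char #4 = E4 B6 A1.
Offset 13: leading byte 0xF1 = 11110001 → 4-byte char #5 = F1 97 B8 87.
Offset 17: leading byte 0xF0 = 11110000 → 4-byte char #6 = F0 B7 8E AD.
Offset 21: leading byte 0x5E = 01011110 → 1-byte char #7 = 5E.
Offset 22: leading byte 0xF0 = 11110000 → 4-byte char #8 = F0 90 8C BA.
Leading byte 0xF0 = 11110000 matches 11110xxx → 4-byte sequence.
Byte 1: 0xF0 = 11110000, payload 000 (3 bits).
Byte 2: 0x90 = 10010000 (10xxxxxx ✓), payload 010000.
Byte 3: 0x8C = 10001100 (10xxxxxx ✓), payload 001100.
Byte 4: 0xBA = 10111010 (10xxxxxx ✓), payload 111010.
Concatenate: 000010000001100111010 = 0x1033A (21 bits → U+1033A).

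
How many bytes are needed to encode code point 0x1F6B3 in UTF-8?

U+1F6B3 = 0x1F6B3. UTF-8 uses 1 byte below 0x80, 2 below 0x800, 3 below 0x10000, 4 up to 0x10FFFF. 0x1F6B3 is in U+10000–U+10FFFF → 4 bytes.

4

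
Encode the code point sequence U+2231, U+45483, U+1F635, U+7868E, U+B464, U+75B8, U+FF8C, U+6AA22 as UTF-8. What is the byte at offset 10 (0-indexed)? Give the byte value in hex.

U+2231 → 3-byte form E2 88 B1 at offsets 0–2.
U+45483 → 4-byte form F1 85 92 83 at offsets 3–6.
U+1F635 → 4-byte form F0 9F 98 B5 at offsets 7–10.
Offset 10 falls in char 3's range; it's byte 4 of F0 9F 98 B5 = 0xB5.

0xB5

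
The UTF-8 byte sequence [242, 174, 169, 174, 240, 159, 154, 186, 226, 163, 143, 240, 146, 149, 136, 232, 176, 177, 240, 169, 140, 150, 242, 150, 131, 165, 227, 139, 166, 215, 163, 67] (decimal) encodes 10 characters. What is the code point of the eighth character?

Offset 0: leading byte 0xF2 = 11110010 → 4-byte char #1 = F2 AE A9 AE.
Offset 4: leading byte 0xF0 = 11110000 → 4-byte char #2 = F0 9F 9A BA.
Offset 8: leading byte 0xE2 = 11100010 → 3-byte char #3 = E2 A3 8F.
Offset 11: leading byte 0xF0 = 11110000 → 4-byte char #4 = F0 92 95 88.
Offset 15: leading byte 0xE8 = 11101000 → 3-byte char #5 = E8 B0 B1.
Offset 18: leading byte 0xF0 = 11110000 → 4-byte char #6 = F0 A9 8C 96.
Offset 22: leading byte 0xF2 = 11110010 → 4-byte char #7 = F2 96 83 A5.
Offset 26: leading byte 0xE3 = 11100011 → 3-byte char #8 = E3 8B A6.
Leading byte 0xE3 = 11100011 matches 1110xxxx → 3-byte sequence.
Byte 1: 0xE3 = 11100011, payload 0011 (4 bits).
Byte 2: 0x8B = 10001011 (10xxxxxx ✓), payload 001011.
Byte 3: 0xA6 = 10100110 (10xxxxxx ✓), payload 100110.
Concatenate: 0011001011100110 = 0x32E6 (16 bits → U+32E6).

U+32E6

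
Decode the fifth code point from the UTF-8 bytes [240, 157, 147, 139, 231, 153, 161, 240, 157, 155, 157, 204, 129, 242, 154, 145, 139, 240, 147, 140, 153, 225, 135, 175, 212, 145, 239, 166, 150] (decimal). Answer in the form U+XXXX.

U+9A44B

Offset 0: leading byte 0xF0 = 11110000 → 4-byte char #1 = F0 9D 93 8B.
Offset 4: leading byte 0xE7 = 11100111 → 3-byte char #2 = E7 99 A1.
Offset 7: leading byte 0xF0 = 11110000 → 4-byte char #3 = F0 9D 9B 9D.
Offset 11: leading byte 0xCC = 11001100 → 2-byte char #4 = CC 81.
Offset 13: leading byte 0xF2 = 11110010 → 4-byte char #5 = F2 9A 91 8B.
Leading byte 0xF2 = 11110010 matches 11110xxx → 4-byte sequence.
Byte 1: 0xF2 = 11110010, payload 010 (3 bits).
Byte 2: 0x9A = 10011010 (10xxxxxx ✓), payload 011010.
Byte 3: 0x91 = 10010001 (10xxxxxx ✓), payload 010001.
Byte 4: 0x8B = 10001011 (10xxxxxx ✓), payload 001011.
Concatenate: 010011010010001001011 = 0x9A44B (21 bits → U+9A44B).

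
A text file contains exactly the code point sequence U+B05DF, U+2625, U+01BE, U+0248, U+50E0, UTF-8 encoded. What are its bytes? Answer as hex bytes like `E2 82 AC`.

F2 B0 97 9F E2 98 A5 C6 BE C9 88 E5 83 A0

U+B05DF: 4-byte form → F2 B0 97 9F.
U+2625: 3-byte form → E2 98 A5.
U+01BE: 2-byte form → C6 BE.
U+0248: 2-byte form → C9 88.
U+50E0: 3-byte form → E5 83 A0.
Concatenated (14 bytes): F2 B0 97 9F E2 98 A5 C6 BE C9 88 E5 83 A0.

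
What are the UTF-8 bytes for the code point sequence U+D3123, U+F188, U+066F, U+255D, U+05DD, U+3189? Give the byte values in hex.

U+D3123: 4-byte form → F3 93 84 A3.
U+F188: 3-byte form → EF 86 88.
U+066F: 2-byte form → D9 AF.
U+255D: 3-byte form → E2 95 9D.
U+05DD: 2-byte form → D7 9D.
U+3189: 3-byte form → E3 86 89.
Concatenated (17 bytes): F3 93 84 A3 EF 86 88 D9 AF E2 95 9D D7 9D E3 86 89.

F3 93 84 A3 EF 86 88 D9 AF E2 95 9D D7 9D E3 86 89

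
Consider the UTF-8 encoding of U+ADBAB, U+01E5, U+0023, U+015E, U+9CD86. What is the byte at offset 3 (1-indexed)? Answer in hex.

1-indexed offset 3 is 0-indexed offset 2.
U+ADBAB → 4-byte form F2 AD AE AB at offsets 0–3.
Offset 2 falls in char 1's range; it's byte 3 of F2 AD AE AB = 0xAE.

0xAE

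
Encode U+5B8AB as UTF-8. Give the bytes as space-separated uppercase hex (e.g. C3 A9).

F1 9B A2 AB

U+5B8AB = 0x5B8AB = 374955 decimal. In range U+10000–U+10FFFF → 4-byte form: 11110xxx 10xxxxxx 10xxxxxx 10xxxxxx.
Binary (21 bits): 001011011100010101011.
Split 3+6+6+6: 001 | 011011 | 100010 | 101011.
Byte 1: 11110001 = 0xF1.
Byte 2: 10011011 = 0x9B.
Byte 3: 10100010 = 0xA2.
Byte 4: 10101011 = 0xAB.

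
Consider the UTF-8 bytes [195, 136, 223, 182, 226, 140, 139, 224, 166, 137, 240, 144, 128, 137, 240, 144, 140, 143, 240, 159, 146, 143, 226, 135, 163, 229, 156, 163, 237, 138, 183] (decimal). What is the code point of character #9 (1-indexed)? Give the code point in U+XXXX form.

Offset 0: leading byte 0xC3 = 11000011 → 2-byte char #1 = C3 88.
Offset 2: leading byte 0xDF = 11011111 → 2-byte char #2 = DF B6.
Offset 4: leading byte 0xE2 = 11100010 → 3-byte char #3 = E2 8C 8B.
Offset 7: leading byte 0xE0 = 11100000 → 3-byte char #4 = E0 A6 89.
Offset 10: leading byte 0xF0 = 11110000 → 4-byte char #5 = F0 90 80 89.
Offset 14: leading byte 0xF0 = 11110000 → 4-byte char #6 = F0 90 8C 8F.
Offset 18: leading byte 0xF0 = 11110000 → 4-byte char #7 = F0 9F 92 8F.
Offset 22: leading byte 0xE2 = 11100010 → 3-byte char #8 = E2 87 A3.
Offset 25: leading byte 0xE5 = 11100101 → 3-byte char #9 = E5 9C A3.
Leading byte 0xE5 = 11100101 matches 1110xxxx → 3-byte sequence.
Byte 1: 0xE5 = 11100101, payload 0101 (4 bits).
Byte 2: 0x9C = 10011100 (10xxxxxx ✓), payload 011100.
Byte 3: 0xA3 = 10100011 (10xxxxxx ✓), payload 100011.
Concatenate: 0101011100100011 = 0x5723 (16 bits → U+5723).

U+5723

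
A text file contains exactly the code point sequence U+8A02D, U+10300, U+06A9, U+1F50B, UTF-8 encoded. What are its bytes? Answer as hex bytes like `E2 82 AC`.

U+8A02D: 4-byte form → F2 8A 80 AD.
U+10300: 4-byte form → F0 90 8C 80.
U+06A9: 2-byte form → DA A9.
U+1F50B: 4-byte form → F0 9F 94 8B.
Concatenated (14 bytes): F2 8A 80 AD F0 90 8C 80 DA A9 F0 9F 94 8B.

F2 8A 80 AD F0 90 8C 80 DA A9 F0 9F 94 8B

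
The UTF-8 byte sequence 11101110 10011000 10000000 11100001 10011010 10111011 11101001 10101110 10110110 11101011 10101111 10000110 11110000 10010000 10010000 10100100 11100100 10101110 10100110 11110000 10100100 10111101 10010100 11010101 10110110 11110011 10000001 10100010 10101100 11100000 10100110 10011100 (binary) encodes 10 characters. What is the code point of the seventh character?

U+24F54

Offset 0: leading byte 0xEE = 11101110 → 3-byte char #1 = EE 98 80.
Offset 3: leading byte 0xE1 = 11100001 → 3-byte char #2 = E1 9A BB.
Offset 6: leading byte 0xE9 = 11101001 → 3-byte char #3 = E9 AE B6.
Offset 9: leading byte 0xEB = 11101011 → 3-byte char #4 = EB AF 86.
Offset 12: leading byte 0xF0 = 11110000 → 4-byte char #5 = F0 90 90 A4.
Offset 16: leading byte 0xE4 = 11100100 → 3-byte char #6 = E4 AE A6.
Offset 19: leading byte 0xF0 = 11110000 → 4-byte char #7 = F0 A4 BD 94.
Leading byte 0xF0 = 11110000 matches 11110xxx → 4-byte sequence.
Byte 1: 0xF0 = 11110000, payload 000 (3 bits).
Byte 2: 0xA4 = 10100100 (10xxxxxx ✓), payload 100100.
Byte 3: 0xBD = 10111101 (10xxxxxx ✓), payload 111101.
Byte 4: 0x94 = 10010100 (10xxxxxx ✓), payload 010100.
Concatenate: 000100100111101010100 = 0x24F54 (21 bits → U+24F54).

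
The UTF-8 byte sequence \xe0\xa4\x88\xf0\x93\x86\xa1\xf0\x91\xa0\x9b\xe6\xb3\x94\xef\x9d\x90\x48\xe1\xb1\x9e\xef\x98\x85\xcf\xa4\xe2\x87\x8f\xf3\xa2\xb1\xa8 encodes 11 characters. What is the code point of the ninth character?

Offset 0: leading byte 0xE0 = 11100000 → 3-byte char #1 = E0 A4 88.
Offset 3: leading byte 0xF0 = 11110000 → 4-byte char #2 = F0 93 86 A1.
Offset 7: leading byte 0xF0 = 11110000 → 4-byte char #3 = F0 91 A0 9B.
Offset 11: leading byte 0xE6 = 11100110 → 3-byte char #4 = E6 B3 94.
Offset 14: leading byte 0xEF = 11101111 → 3-byte char #5 = EF 9D 90.
Offset 17: leading byte 0x48 = 01001000 → 1-byte char #6 = 48.
Offset 18: leading byte 0xE1 = 11100001 → 3-byte char #7 = E1 B1 9E.
Offset 21: leading byte 0xEF = 11101111 → 3-byte char #8 = EF 98 85.
Offset 24: leading byte 0xCF = 11001111 → 2-byte char #9 = CF A4.
Leading byte 0xCF = 11001111 matches 110xxxxx → 2-byte sequence.
Byte 1: 0xCF = 11001111, payload 01111 (5 bits).
Byte 2: 0xA4 = 10100100 (10xxxxxx ✓), payload 100100.
Concatenate: 01111100100 = 0x3E4 (11 bits → U+03E4).

U+03E4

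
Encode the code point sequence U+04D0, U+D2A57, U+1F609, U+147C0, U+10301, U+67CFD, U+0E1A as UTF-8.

D3 90 F3 92 A9 97 F0 9F 98 89 F0 94 9F 80 F0 90 8C 81 F1 A7 B3 BD E0 B8 9A

U+04D0: 2-byte form → D3 90.
U+D2A57: 4-byte form → F3 92 A9 97.
U+1F609: 4-byte form → F0 9F 98 89.
U+147C0: 4-byte form → F0 94 9F 80.
U+10301: 4-byte form → F0 90 8C 81.
U+67CFD: 4-byte form → F1 A7 B3 BD.
U+0E1A: 3-byte form → E0 B8 9A.
Concatenated (25 bytes): D3 90 F3 92 A9 97 F0 9F 98 89 F0 94 9F 80 F0 90 8C 81 F1 A7 B3 BD E0 B8 9A.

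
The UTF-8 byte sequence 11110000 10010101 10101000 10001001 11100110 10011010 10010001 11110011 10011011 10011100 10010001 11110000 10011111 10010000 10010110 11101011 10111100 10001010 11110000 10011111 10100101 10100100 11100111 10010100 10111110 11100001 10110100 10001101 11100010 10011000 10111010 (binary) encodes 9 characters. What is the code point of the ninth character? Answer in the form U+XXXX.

Offset 0: leading byte 0xF0 = 11110000 → 4-byte char #1 = F0 95 A8 89.
Offset 4: leading byte 0xE6 = 11100110 → 3-byte char #2 = E6 9A 91.
Offset 7: leading byte 0xF3 = 11110011 → 4-byte char #3 = F3 9B 9C 91.
Offset 11: leading byte 0xF0 = 11110000 → 4-byte char #4 = F0 9F 90 96.
Offset 15: leading byte 0xEB = 11101011 → 3-byte char #5 = EB BC 8A.
Offset 18: leading byte 0xF0 = 11110000 → 4-byte char #6 = F0 9F A5 A4.
Offset 22: leading byte 0xE7 = 11100111 → 3-byte char #7 = E7 94 BE.
Offset 25: leading byte 0xE1 = 11100001 → 3-byte char #8 = E1 B4 8D.
Offset 28: leading byte 0xE2 = 11100010 → 3-byte char #9 = E2 98 BA.
Leading byte 0xE2 = 11100010 matches 1110xxxx → 3-byte sequence.
Byte 1: 0xE2 = 11100010, payload 0010 (4 bits).
Byte 2: 0x98 = 10011000 (10xxxxxx ✓), payload 011000.
Byte 3: 0xBA = 10111010 (10xxxxxx ✓), payload 111010.
Concatenate: 0010011000111010 = 0x263A (16 bits → U+263A).

U+263A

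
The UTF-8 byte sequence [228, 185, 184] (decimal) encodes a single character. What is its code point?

Leading byte 0xE4 = 11100100 matches 1110xxxx → 3-byte sequence.
Byte 1: 0xE4 = 11100100, payload 0100 (4 bits).
Byte 2: 0xB9 = 10111001 (10xxxxxx ✓), payload 111001.
Byte 3: 0xB8 = 10111000 (10xxxxxx ✓), payload 111000.
Concatenate: 0100111001111000 = 0x4E78 (16 bits → U+4E78).

U+4E78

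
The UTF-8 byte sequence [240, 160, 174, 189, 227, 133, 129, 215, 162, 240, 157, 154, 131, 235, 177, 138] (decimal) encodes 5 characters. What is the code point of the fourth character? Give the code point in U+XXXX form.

U+1D683

Offset 0: leading byte 0xF0 = 11110000 → 4-byte char #1 = F0 A0 AE BD.
Offset 4: leading byte 0xE3 = 11100011 → 3-byte char #2 = E3 85 81.
Offset 7: leading byte 0xD7 = 11010111 → 2-byte char #3 = D7 A2.
Offset 9: leading byte 0xF0 = 11110000 → 4-byte char #4 = F0 9D 9A 83.
Leading byte 0xF0 = 11110000 matches 11110xxx → 4-byte sequence.
Byte 1: 0xF0 = 11110000, payload 000 (3 bits).
Byte 2: 0x9D = 10011101 (10xxxxxx ✓), payload 011101.
Byte 3: 0x9A = 10011010 (10xxxxxx ✓), payload 011010.
Byte 4: 0x83 = 10000011 (10xxxxxx ✓), payload 000011.
Concatenate: 000011101011010000011 = 0x1D683 (21 bits → U+1D683).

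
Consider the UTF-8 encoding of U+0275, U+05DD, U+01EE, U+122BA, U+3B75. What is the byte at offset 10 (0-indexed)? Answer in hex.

U+0275 → 2-byte form C9 B5 at offsets 0–1.
U+05DD → 2-byte form D7 9D at offsets 2–3.
U+01EE → 2-byte form C7 AE at offsets 4–5.
U+122BA → 4-byte form F0 92 8A BA at offsets 6–9.
U+3B75 → 3-byte form E3 AD B5 at offsets 10–12.
Offset 10 falls in char 5's range; it's byte 1 of E3 AD B5 = 0xE3.

0xE3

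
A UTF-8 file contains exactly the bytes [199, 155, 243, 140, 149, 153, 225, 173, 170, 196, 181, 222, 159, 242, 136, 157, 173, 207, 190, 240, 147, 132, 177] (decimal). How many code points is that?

Byte at offset 0: 0xC7 = 11000111 → 2-byte char (#1). Advance 2.
Byte at offset 2: 0xF3 = 11110011 → 4-byte char (#2). Advance 4.
Byte at offset 6: 0xE1 = 11100001 → 3-byte char (#3). Advance 3.
Byte at offset 9: 0xC4 = 11000100 → 2-byte char (#4). Advance 2.
Byte at offset 11: 0xDE = 11011110 → 2-byte char (#5). Advance 2.
Byte at offset 13: 0xF2 = 11110010 → 4-byte char (#6). Advance 4.
Byte at offset 17: 0xCF = 11001111 → 2-byte char (#7). Advance 2.
Byte at offset 19: 0xF0 = 11110000 → 4-byte char (#8). Advance 4.
Reached end at offset 23 after 8 code points.

8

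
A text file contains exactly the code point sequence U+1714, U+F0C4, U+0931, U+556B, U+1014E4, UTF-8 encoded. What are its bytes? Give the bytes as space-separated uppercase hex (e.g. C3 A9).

U+1714: 3-byte form → E1 9C 94.
U+F0C4: 3-byte form → EF 83 84.
U+0931: 3-byte form → E0 A4 B1.
U+556B: 3-byte form → E5 95 AB.
U+1014E4: 4-byte form → F4 81 93 A4.
Concatenated (16 bytes): E1 9C 94 EF 83 84 E0 A4 B1 E5 95 AB F4 81 93 A4.

E1 9C 94 EF 83 84 E0 A4 B1 E5 95 AB F4 81 93 A4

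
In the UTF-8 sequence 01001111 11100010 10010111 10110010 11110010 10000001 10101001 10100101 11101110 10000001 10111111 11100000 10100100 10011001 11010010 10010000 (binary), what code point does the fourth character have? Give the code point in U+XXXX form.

U+E07F

Offset 0: leading byte 0x4F = 01001111 → 1-byte char #1 = 4F.
Offset 1: leading byte 0xE2 = 11100010 → 3-byte char #2 = E2 97 B2.
Offset 4: leading byte 0xF2 = 11110010 → 4-byte char #3 = F2 81 A9 A5.
Offset 8: leading byte 0xEE = 11101110 → 3-byte char #4 = EE 81 BF.
Leading byte 0xEE = 11101110 matches 1110xxxx → 3-byte sequence.
Byte 1: 0xEE = 11101110, payload 1110 (4 bits).
Byte 2: 0x81 = 10000001 (10xxxxxx ✓), payload 000001.
Byte 3: 0xBF = 10111111 (10xxxxxx ✓), payload 111111.
Concatenate: 1110000001111111 = 0xE07F (16 bits → U+E07F).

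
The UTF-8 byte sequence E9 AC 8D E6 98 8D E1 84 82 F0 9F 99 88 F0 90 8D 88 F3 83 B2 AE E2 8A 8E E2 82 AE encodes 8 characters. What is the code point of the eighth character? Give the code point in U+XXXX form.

Offset 0: leading byte 0xE9 = 11101001 → 3-byte char #1 = E9 AC 8D.
Offset 3: leading byte 0xE6 = 11100110 → 3-byte char #2 = E6 98 8D.
Offset 6: leading byte 0xE1 = 11100001 → 3-byte char #3 = E1 84 82.
Offset 9: leading byte 0xF0 = 11110000 → 4-byte char #4 = F0 9F 99 88.
Offset 13: leading byte 0xF0 = 11110000 → 4-byte char #5 = F0 90 8D 88.
Offset 17: leading byte 0xF3 = 11110011 → 4-byte char #6 = F3 83 B2 AE.
Offset 21: leading byte 0xE2 = 11100010 → 3-byte char #7 = E2 8A 8E.
Offset 24: leading byte 0xE2 = 11100010 → 3-byte char #8 = E2 82 AE.
Leading byte 0xE2 = 11100010 matches 1110xxxx → 3-byte sequence.
Byte 1: 0xE2 = 11100010, payload 0010 (4 bits).
Byte 2: 0x82 = 10000010 (10xxxxxx ✓), payload 000010.
Byte 3: 0xAE = 10101110 (10xxxxxx ✓), payload 101110.
Concatenate: 0010000010101110 = 0x20AE (16 bits → U+20AE).

U+20AE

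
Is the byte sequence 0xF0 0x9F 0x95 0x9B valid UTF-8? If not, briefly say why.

Leading byte 0xF0 = 11110000 → 4-byte form.
Continuation bytes 0x9F=10011111, 0x95=10010101, 0x9B=10011011 all match 10xxxxxx.
Decoded value 0x1F55B is ≥ 0x10000 (shortest form) and not a surrogate.

valid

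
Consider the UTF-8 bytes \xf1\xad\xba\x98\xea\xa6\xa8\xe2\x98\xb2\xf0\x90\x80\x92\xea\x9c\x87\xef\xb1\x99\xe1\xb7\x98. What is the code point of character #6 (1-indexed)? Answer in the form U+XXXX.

U+FC59

Offset 0: leading byte 0xF1 = 11110001 → 4-byte char #1 = F1 AD BA 98.
Offset 4: leading byte 0xEA = 11101010 → 3-byte char #2 = EA A6 A8.
Offset 7: leading byte 0xE2 = 11100010 → 3-byte char #3 = E2 98 B2.
Offset 10: leading byte 0xF0 = 11110000 → 4-byte char #4 = F0 90 80 92.
Offset 14: leading byte 0xEA = 11101010 → 3-byte char #5 = EA 9C 87.
Offset 17: leading byte 0xEF = 11101111 → 3-byte char #6 = EF B1 99.
Leading byte 0xEF = 11101111 matches 1110xxxx → 3-byte sequence.
Byte 1: 0xEF = 11101111, payload 1111 (4 bits).
Byte 2: 0xB1 = 10110001 (10xxxxxx ✓), payload 110001.
Byte 3: 0x99 = 10011001 (10xxxxxx ✓), payload 011001.
Concatenate: 1111110001011001 = 0xFC59 (16 bits → U+FC59).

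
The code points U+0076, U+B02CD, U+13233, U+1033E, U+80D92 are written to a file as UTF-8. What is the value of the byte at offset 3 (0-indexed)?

U+0076 → 1-byte form 76 at offsets 0–0.
U+B02CD → 4-byte form F2 B0 8B 8D at offsets 1–4.
Offset 3 falls in char 2's range; it's byte 3 of F2 B0 8B 8D = 0x8B.

0x8B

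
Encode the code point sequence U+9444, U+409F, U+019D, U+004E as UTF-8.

E9 91 84 E4 82 9F C6 9D 4E

U+9444: 3-byte form → E9 91 84.
U+409F: 3-byte form → E4 82 9F.
U+019D: 2-byte form → C6 9D.
U+004E: 1-byte form → 4E.
Concatenated (9 bytes): E9 91 84 E4 82 9F C6 9D 4E.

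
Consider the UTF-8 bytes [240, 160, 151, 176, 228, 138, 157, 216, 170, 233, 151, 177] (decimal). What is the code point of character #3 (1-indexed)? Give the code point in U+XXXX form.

U+062A

Offset 0: leading byte 0xF0 = 11110000 → 4-byte char #1 = F0 A0 97 B0.
Offset 4: leading byte 0xE4 = 11100100 → 3-byte char #2 = E4 8A 9D.
Offset 7: leading byte 0xD8 = 11011000 → 2-byte char #3 = D8 AA.
Leading byte 0xD8 = 11011000 matches 110xxxxx → 2-byte sequence.
Byte 1: 0xD8 = 11011000, payload 11000 (5 bits).
Byte 2: 0xAA = 10101010 (10xxxxxx ✓), payload 101010.
Concatenate: 11000101010 = 0x62A (11 bits → U+062A).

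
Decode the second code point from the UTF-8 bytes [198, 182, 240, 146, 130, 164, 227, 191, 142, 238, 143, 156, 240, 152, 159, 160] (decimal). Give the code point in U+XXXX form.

Offset 0: leading byte 0xC6 = 11000110 → 2-byte char #1 = C6 B6.
Offset 2: leading byte 0xF0 = 11110000 → 4-byte char #2 = F0 92 82 A4.
Leading byte 0xF0 = 11110000 matches 11110xxx → 4-byte sequence.
Byte 1: 0xF0 = 11110000, payload 000 (3 bits).
Byte 2: 0x92 = 10010010 (10xxxxxx ✓), payload 010010.
Byte 3: 0x82 = 10000010 (10xxxxxx ✓), payload 000010.
Byte 4: 0xA4 = 10100100 (10xxxxxx ✓), payload 100100.
Concatenate: 000010010000010100100 = 0x120A4 (21 bits → U+120A4).

U+120A4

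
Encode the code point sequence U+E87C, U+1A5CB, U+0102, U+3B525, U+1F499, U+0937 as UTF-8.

EE A1 BC F0 9A 97 8B C4 82 F0 BB 94 A5 F0 9F 92 99 E0 A4 B7

U+E87C: 3-byte form → EE A1 BC.
U+1A5CB: 4-byte form → F0 9A 97 8B.
U+0102: 2-byte form → C4 82.
U+3B525: 4-byte form → F0 BB 94 A5.
U+1F499: 4-byte form → F0 9F 92 99.
U+0937: 3-byte form → E0 A4 B7.
Concatenated (20 bytes): EE A1 BC F0 9A 97 8B C4 82 F0 BB 94 A5 F0 9F 92 99 E0 A4 B7.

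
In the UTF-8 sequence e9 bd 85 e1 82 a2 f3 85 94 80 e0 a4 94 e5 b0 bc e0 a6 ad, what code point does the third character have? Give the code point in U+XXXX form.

U+C5500

Offset 0: leading byte 0xE9 = 11101001 → 3-byte char #1 = E9 BD 85.
Offset 3: leading byte 0xE1 = 11100001 → 3-byte char #2 = E1 82 A2.
Offset 6: leading byte 0xF3 = 11110011 → 4-byte char #3 = F3 85 94 80.
Leading byte 0xF3 = 11110011 matches 11110xxx → 4-byte sequence.
Byte 1: 0xF3 = 11110011, payload 011 (3 bits).
Byte 2: 0x85 = 10000101 (10xxxxxx ✓), payload 000101.
Byte 3: 0x94 = 10010100 (10xxxxxx ✓), payload 010100.
Byte 4: 0x80 = 10000000 (10xxxxxx ✓), payload 000000.
Concatenate: 011000101010100000000 = 0xC5500 (21 bits → U+C5500).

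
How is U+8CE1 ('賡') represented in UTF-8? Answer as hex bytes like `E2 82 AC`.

U+8CE1 = 0x8CE1 = 36065 decimal. In range U+0800–U+FFFF → 3-byte form: 1110xxxx 10xxxxxx 10xxxxxx.
Binary (16 bits): 1000110011100001.
Split 4+6+6: 1000 | 110011 | 100001.
Byte 1: 11101000 = 0xE8.
Byte 2: 10110011 = 0xB3.
Byte 3: 10100001 = 0xA1.

E8 B3 A1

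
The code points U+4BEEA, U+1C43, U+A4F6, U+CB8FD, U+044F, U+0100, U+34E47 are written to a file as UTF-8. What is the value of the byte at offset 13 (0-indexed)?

U+4BEEA → 4-byte form F1 8B BB AA at offsets 0–3.
U+1C43 → 3-byte form E1 B1 83 at offsets 4–6.
U+A4F6 → 3-byte form EA 93 B6 at offsets 7–9.
U+CB8FD → 4-byte form F3 8B A3 BD at offsets 10–13.
Offset 13 falls in char 4's range; it's byte 4 of F3 8B A3 BD = 0xBD.

0xBD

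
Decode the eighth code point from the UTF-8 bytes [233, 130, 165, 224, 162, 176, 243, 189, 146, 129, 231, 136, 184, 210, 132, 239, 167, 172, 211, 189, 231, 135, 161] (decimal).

U+71E1

Offset 0: leading byte 0xE9 = 11101001 → 3-byte char #1 = E9 82 A5.
Offset 3: leading byte 0xE0 = 11100000 → 3-byte char #2 = E0 A2 B0.
Offset 6: leading byte 0xF3 = 11110011 → 4-byte char #3 = F3 BD 92 81.
Offset 10: leading byte 0xE7 = 11100111 → 3-byte char #4 = E7 88 B8.
Offset 13: leading byte 0xD2 = 11010010 → 2-byte char #5 = D2 84.
Offset 15: leading byte 0xEF = 11101111 → 3-byte char #6 = EF A7 AC.
Offset 18: leading byte 0xD3 = 11010011 → 2-byte char #7 = D3 BD.
Offset 20: leading byte 0xE7 = 11100111 → 3-byte char #8 = E7 87 A1.
Leading byte 0xE7 = 11100111 matches 1110xxxx → 3-byte sequence.
Byte 1: 0xE7 = 11100111, payload 0111 (4 bits).
Byte 2: 0x87 = 10000111 (10xxxxxx ✓), payload 000111.
Byte 3: 0xA1 = 10100001 (10xxxxxx ✓), payload 100001.
Concatenate: 0111000111100001 = 0x71E1 (16 bits → U+71E1).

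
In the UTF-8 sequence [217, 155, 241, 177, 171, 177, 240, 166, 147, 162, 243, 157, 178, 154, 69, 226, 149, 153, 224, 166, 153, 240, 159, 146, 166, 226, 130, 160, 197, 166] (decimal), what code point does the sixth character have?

U+2559

Offset 0: leading byte 0xD9 = 11011001 → 2-byte char #1 = D9 9B.
Offset 2: leading byte 0xF1 = 11110001 → 4-byte char #2 = F1 B1 AB B1.
Offset 6: leading byte 0xF0 = 11110000 → 4-byte char #3 = F0 A6 93 A2.
Offset 10: leading byte 0xF3 = 11110011 → 4-byte char #4 = F3 9D B2 9A.
Offset 14: leading byte 0x45 = 01000101 → 1-byte char #5 = 45.
Offset 15: leading byte 0xE2 = 11100010 → 3-byte char #6 = E2 95 99.
Leading byte 0xE2 = 11100010 matches 1110xxxx → 3-byte sequence.
Byte 1: 0xE2 = 11100010, payload 0010 (4 bits).
Byte 2: 0x95 = 10010101 (10xxxxxx ✓), payload 010101.
Byte 3: 0x99 = 10011001 (10xxxxxx ✓), payload 011001.
Concatenate: 0010010101011001 = 0x2559 (16 bits → U+2559).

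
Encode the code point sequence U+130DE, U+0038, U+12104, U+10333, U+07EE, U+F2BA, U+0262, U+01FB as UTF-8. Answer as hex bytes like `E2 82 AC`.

F0 93 83 9E 38 F0 92 84 84 F0 90 8C B3 DF AE EF 8A BA C9 A2 C7 BB

U+130DE: 4-byte form → F0 93 83 9E.
U+0038: 1-byte form → 38.
U+12104: 4-byte form → F0 92 84 84.
U+10333: 4-byte form → F0 90 8C B3.
U+07EE: 2-byte form → DF AE.
U+F2BA: 3-byte form → EF 8A BA.
U+0262: 2-byte form → C9 A2.
U+01FB: 2-byte form → C7 BB.
Concatenated (22 bytes): F0 93 83 9E 38 F0 92 84 84 F0 90 8C B3 DF AE EF 8A BA C9 A2 C7 BB.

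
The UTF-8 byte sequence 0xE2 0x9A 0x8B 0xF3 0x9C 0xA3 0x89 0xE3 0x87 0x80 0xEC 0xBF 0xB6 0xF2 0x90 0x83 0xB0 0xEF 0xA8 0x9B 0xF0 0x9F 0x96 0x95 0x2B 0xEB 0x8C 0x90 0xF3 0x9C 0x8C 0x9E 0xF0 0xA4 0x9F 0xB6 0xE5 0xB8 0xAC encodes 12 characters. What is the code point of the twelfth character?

U+5E2C

Offset 0: leading byte 0xE2 = 11100010 → 3-byte char #1 = E2 9A 8B.
Offset 3: leading byte 0xF3 = 11110011 → 4-byte char #2 = F3 9C A3 89.
Offset 7: leading byte 0xE3 = 11100011 → 3-byte char #3 = E3 87 80.
Offset 10: leading byte 0xEC = 11101100 → 3-byte char #4 = EC BF B6.
Offset 13: leading byte 0xF2 = 11110010 → 4-byte char #5 = F2 90 83 B0.
Offset 17: leading byte 0xEF = 11101111 → 3-byte char #6 = EF A8 9B.
Offset 20: leading byte 0xF0 = 11110000 → 4-byte char #7 = F0 9F 96 95.
Offset 24: leading byte 0x2B = 00101011 → 1-byte char #8 = 2B.
Offset 25: leading byte 0xEB = 11101011 → 3-byte char #9 = EB 8C 90.
Offset 28: leading byte 0xF3 = 11110011 → 4-byte char #10 = F3 9C 8C 9E.
Offset 32: leading byte 0xF0 = 11110000 → 4-byte char #11 = F0 A4 9F B6.
Offset 36: leading byte 0xE5 = 11100101 → 3-byte char #12 = E5 B8 AC.
Leading byte 0xE5 = 11100101 matches 1110xxxx → 3-byte sequence.
Byte 1: 0xE5 = 11100101, payload 0101 (4 bits).
Byte 2: 0xB8 = 10111000 (10xxxxxx ✓), payload 111000.
Byte 3: 0xAC = 10101100 (10xxxxxx ✓), payload 101100.
Concatenate: 0101111000101100 = 0x5E2C (16 bits → U+5E2C).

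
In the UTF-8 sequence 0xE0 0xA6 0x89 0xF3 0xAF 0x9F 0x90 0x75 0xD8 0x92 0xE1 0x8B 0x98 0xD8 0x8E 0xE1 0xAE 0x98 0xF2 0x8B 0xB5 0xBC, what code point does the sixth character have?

Offset 0: leading byte 0xE0 = 11100000 → 3-byte char #1 = E0 A6 89.
Offset 3: leading byte 0xF3 = 11110011 → 4-byte char #2 = F3 AF 9F 90.
Offset 7: leading byte 0x75 = 01110101 → 1-byte char #3 = 75.
Offset 8: leading byte 0xD8 = 11011000 → 2-byte char #4 = D8 92.
Offset 10: leading byte 0xE1 = 11100001 → 3-byte char #5 = E1 8B 98.
Offset 13: leading byte 0xD8 = 11011000 → 2-byte char #6 = D8 8E.
Leading byte 0xD8 = 11011000 matches 110xxxxx → 2-byte sequence.
Byte 1: 0xD8 = 11011000, payload 11000 (5 bits).
Byte 2: 0x8E = 10001110 (10xxxxxx ✓), payload 001110.
Concatenate: 11000001110 = 0x60E (11 bits → U+060E).

U+060E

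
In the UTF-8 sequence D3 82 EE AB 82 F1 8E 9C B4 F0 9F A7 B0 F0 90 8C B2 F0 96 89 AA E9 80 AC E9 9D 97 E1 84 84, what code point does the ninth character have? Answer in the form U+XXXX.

U+1104

Offset 0: leading byte 0xD3 = 11010011 → 2-byte char #1 = D3 82.
Offset 2: leading byte 0xEE = 11101110 → 3-byte char #2 = EE AB 82.
Offset 5: leading byte 0xF1 = 11110001 → 4-byte char #3 = F1 8E 9C B4.
Offset 9: leading byte 0xF0 = 11110000 → 4-byte char #4 = F0 9F A7 B0.
Offset 13: leading byte 0xF0 = 11110000 → 4-byte char #5 = F0 90 8C B2.
Offset 17: leading byte 0xF0 = 11110000 → 4-byte char #6 = F0 96 89 AA.
Offset 21: leading byte 0xE9 = 11101001 → 3-byte char #7 = E9 80 AC.
Offset 24: leading byte 0xE9 = 11101001 → 3-byte char #8 = E9 9D 97.
Offset 27: leading byte 0xE1 = 11100001 → 3-byte char #9 = E1 84 84.
Leading byte 0xE1 = 11100001 matches 1110xxxx → 3-byte sequence.
Byte 1: 0xE1 = 11100001, payload 0001 (4 bits).
Byte 2: 0x84 = 10000100 (10xxxxxx ✓), payload 000100.
Byte 3: 0x84 = 10000100 (10xxxxxx ✓), payload 000100.
Concatenate: 0001000100000100 = 0x1104 (16 bits → U+1104).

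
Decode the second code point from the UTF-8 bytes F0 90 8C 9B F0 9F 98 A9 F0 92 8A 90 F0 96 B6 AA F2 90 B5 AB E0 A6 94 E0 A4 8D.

U+1F629

Offset 0: leading byte 0xF0 = 11110000 → 4-byte char #1 = F0 90 8C 9B.
Offset 4: leading byte 0xF0 = 11110000 → 4-byte char #2 = F0 9F 98 A9.
Leading byte 0xF0 = 11110000 matches 11110xxx → 4-byte sequence.
Byte 1: 0xF0 = 11110000, payload 000 (3 bits).
Byte 2: 0x9F = 10011111 (10xxxxxx ✓), payload 011111.
Byte 3: 0x98 = 10011000 (10xxxxxx ✓), payload 011000.
Byte 4: 0xA9 = 10101001 (10xxxxxx ✓), payload 101001.
Concatenate: 000011111011000101001 = 0x1F629 (21 bits → U+1F629).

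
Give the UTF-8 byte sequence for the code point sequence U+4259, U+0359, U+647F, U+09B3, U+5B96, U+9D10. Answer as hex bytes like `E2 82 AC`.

U+4259: 3-byte form → E4 89 99.
U+0359: 2-byte form → CD 99.
U+647F: 3-byte form → E6 91 BF.
U+09B3: 3-byte form → E0 A6 B3.
U+5B96: 3-byte form → E5 AE 96.
U+9D10: 3-byte form → E9 B4 90.
Concatenated (17 bytes): E4 89 99 CD 99 E6 91 BF E0 A6 B3 E5 AE 96 E9 B4 90.

E4 89 99 CD 99 E6 91 BF E0 A6 B3 E5 AE 96 E9 B4 90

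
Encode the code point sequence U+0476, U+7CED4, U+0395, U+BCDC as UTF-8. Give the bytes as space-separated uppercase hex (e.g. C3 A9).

U+0476: 2-byte form → D1 B6.
U+7CED4: 4-byte form → F1 BC BB 94.
U+0395: 2-byte form → CE 95.
U+BCDC: 3-byte form → EB B3 9C.
Concatenated (11 bytes): D1 B6 F1 BC BB 94 CE 95 EB B3 9C.

D1 B6 F1 BC BB 94 CE 95 EB B3 9C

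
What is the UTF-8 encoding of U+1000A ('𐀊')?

F0 90 80 8A

U+1000A = 0x1000A = 65546 decimal. In range U+10000–U+10FFFF → 4-byte form: 11110xxx 10xxxxxx 10xxxxxx 10xxxxxx.
Binary (21 bits): 000010000000000001010.
Split 3+6+6+6: 000 | 010000 | 000000 | 001010.
Byte 1: 11110000 = 0xF0.
Byte 2: 10010000 = 0x90.
Byte 3: 10000000 = 0x80.
Byte 4: 10001010 = 0x8A.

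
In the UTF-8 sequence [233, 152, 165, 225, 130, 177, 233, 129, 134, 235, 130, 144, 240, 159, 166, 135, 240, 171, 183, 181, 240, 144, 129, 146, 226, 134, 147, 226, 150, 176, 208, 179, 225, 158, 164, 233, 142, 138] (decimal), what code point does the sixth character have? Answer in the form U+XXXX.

Offset 0: leading byte 0xE9 = 11101001 → 3-byte char #1 = E9 98 A5.
Offset 3: leading byte 0xE1 = 11100001 → 3-byte char #2 = E1 82 B1.
Offset 6: leading byte 0xE9 = 11101001 → 3-byte char #3 = E9 81 86.
Offset 9: leading byte 0xEB = 11101011 → 3-byte char #4 = EB 82 90.
Offset 12: leading byte 0xF0 = 11110000 → 4-byte char #5 = F0 9F A6 87.
Offset 16: leading byte 0xF0 = 11110000 → 4-byte char #6 = F0 AB B7 B5.
Leading byte 0xF0 = 11110000 matches 11110xxx → 4-byte sequence.
Byte 1: 0xF0 = 11110000, payload 000 (3 bits).
Byte 2: 0xAB = 10101011 (10xxxxxx ✓), payload 101011.
Byte 3: 0xB7 = 10110111 (10xxxxxx ✓), payload 110111.
Byte 4: 0xB5 = 10110101 (10xxxxxx ✓), payload 110101.
Concatenate: 000101011110111110101 = 0x2BDF5 (21 bits → U+2BDF5).

U+2BDF5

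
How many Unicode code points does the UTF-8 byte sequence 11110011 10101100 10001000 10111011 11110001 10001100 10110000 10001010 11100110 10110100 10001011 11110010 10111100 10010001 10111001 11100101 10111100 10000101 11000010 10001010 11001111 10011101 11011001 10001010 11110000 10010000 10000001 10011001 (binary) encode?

9

Byte at offset 0: 0xF3 = 11110011 → 4-byte char (#1). Advance 4.
Byte at offset 4: 0xF1 = 11110001 → 4-byte char (#2). Advance 4.
Byte at offset 8: 0xE6 = 11100110 → 3-byte char (#3). Advance 3.
Byte at offset 11: 0xF2 = 11110010 → 4-byte char (#4). Advance 4.
Byte at offset 15: 0xE5 = 11100101 → 3-byte char (#5). Advance 3.
Byte at offset 18: 0xC2 = 11000010 → 2-byte char (#6). Advance 2.
Byte at offset 20: 0xCF = 11001111 → 2-byte char (#7). Advance 2.
Byte at offset 22: 0xD9 = 11011001 → 2-byte char (#8). Advance 2.
Byte at offset 24: 0xF0 = 11110000 → 4-byte char (#9). Advance 4.
Reached end at offset 28 after 9 code points.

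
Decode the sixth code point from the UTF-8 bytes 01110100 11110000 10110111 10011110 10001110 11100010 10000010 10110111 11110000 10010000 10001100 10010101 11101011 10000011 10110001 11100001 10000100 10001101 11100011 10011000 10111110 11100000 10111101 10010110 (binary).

Offset 0: leading byte 0x74 = 01110100 → 1-byte char #1 = 74.
Offset 1: leading byte 0xF0 = 11110000 → 4-byte char #2 = F0 B7 9E 8E.
Offset 5: leading byte 0xE2 = 11100010 → 3-byte char #3 = E2 82 B7.
Offset 8: leading byte 0xF0 = 11110000 → 4-byte char #4 = F0 90 8C 95.
Offset 12: leading byte 0xEB = 11101011 → 3-byte char #5 = EB 83 B1.
Offset 15: leading byte 0xE1 = 11100001 → 3-byte char #6 = E1 84 8D.
Leading byte 0xE1 = 11100001 matches 1110xxxx → 3-byte sequence.
Byte 1: 0xE1 = 11100001, payload 0001 (4 bits).
Byte 2: 0x84 = 10000100 (10xxxxxx ✓), payload 000100.
Byte 3: 0x8D = 10001101 (10xxxxxx ✓), payload 001101.
Concatenate: 0001000100001101 = 0x110D (16 bits → U+110D).

U+110D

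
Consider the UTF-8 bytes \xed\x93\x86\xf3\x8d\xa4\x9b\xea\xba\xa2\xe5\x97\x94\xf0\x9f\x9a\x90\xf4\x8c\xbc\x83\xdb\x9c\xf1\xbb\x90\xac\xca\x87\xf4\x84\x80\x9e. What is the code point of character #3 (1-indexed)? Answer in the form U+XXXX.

Offset 0: leading byte 0xED = 11101101 → 3-byte char #1 = ED 93 86.
Offset 3: leading byte 0xF3 = 11110011 → 4-byte char #2 = F3 8D A4 9B.
Offset 7: leading byte 0xEA = 11101010 → 3-byte char #3 = EA BA A2.
Leading byte 0xEA = 11101010 matches 1110xxxx → 3-byte sequence.
Byte 1: 0xEA = 11101010, payload 1010 (4 bits).
Byte 2: 0xBA = 10111010 (10xxxxxx ✓), payload 111010.
Byte 3: 0xA2 = 10100010 (10xxxxxx ✓), payload 100010.
Concatenate: 1010111010100010 = 0xAEA2 (16 bits → U+AEA2).

U+AEA2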